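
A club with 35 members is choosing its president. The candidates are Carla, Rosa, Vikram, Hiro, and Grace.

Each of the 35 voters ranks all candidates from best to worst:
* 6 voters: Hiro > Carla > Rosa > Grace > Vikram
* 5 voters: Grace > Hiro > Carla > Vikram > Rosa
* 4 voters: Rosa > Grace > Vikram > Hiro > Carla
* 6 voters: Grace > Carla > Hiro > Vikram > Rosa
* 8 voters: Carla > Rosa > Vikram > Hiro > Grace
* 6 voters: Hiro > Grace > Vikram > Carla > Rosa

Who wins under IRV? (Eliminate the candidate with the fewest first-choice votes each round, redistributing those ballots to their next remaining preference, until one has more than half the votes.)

Round 1: Carla 8, Rosa 4, Vikram 0, Hiro 12, Grace 11. Vikram eliminated.
Round 2: Carla 8, Rosa 4, Hiro 12, Grace 11. Rosa eliminated.
Round 3: Carla 8, Hiro 12, Grace 15. Carla eliminated.
Round 4: Hiro 20, Grace 15. Hiro has a majority (≥18).

Hiro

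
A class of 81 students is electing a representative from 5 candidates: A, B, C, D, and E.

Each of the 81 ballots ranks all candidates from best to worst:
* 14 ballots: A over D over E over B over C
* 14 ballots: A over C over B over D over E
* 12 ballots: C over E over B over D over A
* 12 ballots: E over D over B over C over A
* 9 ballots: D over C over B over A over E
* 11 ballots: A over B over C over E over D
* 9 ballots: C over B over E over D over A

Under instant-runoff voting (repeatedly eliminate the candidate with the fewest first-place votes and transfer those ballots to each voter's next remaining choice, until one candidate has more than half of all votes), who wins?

C

Round 1: A 39, B 0, C 21, D 9, E 12. B eliminated.
Round 2: A 39, C 21, D 9, E 12. D eliminated.
Round 3: A 39, C 30, E 12. E eliminated.
Round 4: A 39, C 42. C has a majority (≥41).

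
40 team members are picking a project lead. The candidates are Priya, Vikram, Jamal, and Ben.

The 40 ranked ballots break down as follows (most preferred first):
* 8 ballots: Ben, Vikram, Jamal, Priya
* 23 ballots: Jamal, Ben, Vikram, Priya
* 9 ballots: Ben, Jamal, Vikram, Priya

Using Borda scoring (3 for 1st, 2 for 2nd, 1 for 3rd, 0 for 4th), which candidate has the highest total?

Ben

Priya: 8×0 + 23×0 + 9×0 = 0
Vikram: 8×2 + 23×1 + 9×1 = 48
Jamal: 8×1 + 23×3 + 9×2 = 95
Ben: 8×3 + 23×2 + 9×3 = 97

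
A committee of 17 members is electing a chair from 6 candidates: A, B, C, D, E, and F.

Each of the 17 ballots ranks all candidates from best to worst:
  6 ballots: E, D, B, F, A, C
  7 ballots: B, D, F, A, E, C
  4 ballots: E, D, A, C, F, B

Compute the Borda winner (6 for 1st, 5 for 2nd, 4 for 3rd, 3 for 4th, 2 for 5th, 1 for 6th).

A: 6×2 + 7×3 + 4×4 = 49
B: 6×4 + 7×6 + 4×1 = 70
C: 6×1 + 7×1 + 4×3 = 25
D: 6×5 + 7×5 + 4×5 = 85
E: 6×6 + 7×2 + 4×6 = 74
F: 6×3 + 7×4 + 4×2 = 54

D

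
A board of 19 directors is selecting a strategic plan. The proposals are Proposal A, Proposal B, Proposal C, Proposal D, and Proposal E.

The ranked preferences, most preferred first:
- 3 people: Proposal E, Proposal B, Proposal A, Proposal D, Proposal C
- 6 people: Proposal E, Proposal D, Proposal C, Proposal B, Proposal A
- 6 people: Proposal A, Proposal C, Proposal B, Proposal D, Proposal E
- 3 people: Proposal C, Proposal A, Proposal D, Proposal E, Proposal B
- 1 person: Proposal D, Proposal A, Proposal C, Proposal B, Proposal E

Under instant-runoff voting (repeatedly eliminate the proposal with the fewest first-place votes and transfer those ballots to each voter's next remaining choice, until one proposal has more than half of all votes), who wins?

Round 1: Proposal A 6, Proposal B 0, Proposal C 3, Proposal D 1, Proposal E 9. Proposal B eliminated.
Round 2: Proposal A 6, Proposal C 3, Proposal D 1, Proposal E 9. Proposal D eliminated.
Round 3: Proposal A 7, Proposal C 3, Proposal E 9. Proposal C eliminated.
Round 4: Proposal A 10, Proposal E 9. Proposal A has a majority (≥10).

Proposal A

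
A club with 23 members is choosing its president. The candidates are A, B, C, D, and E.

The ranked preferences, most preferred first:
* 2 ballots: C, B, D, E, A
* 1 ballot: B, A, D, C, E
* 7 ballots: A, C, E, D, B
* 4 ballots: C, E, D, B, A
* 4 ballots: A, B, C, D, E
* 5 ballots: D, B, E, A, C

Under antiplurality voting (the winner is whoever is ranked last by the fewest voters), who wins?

Last-place votes: A 6, B 7, C 5, D 0, E 5.

D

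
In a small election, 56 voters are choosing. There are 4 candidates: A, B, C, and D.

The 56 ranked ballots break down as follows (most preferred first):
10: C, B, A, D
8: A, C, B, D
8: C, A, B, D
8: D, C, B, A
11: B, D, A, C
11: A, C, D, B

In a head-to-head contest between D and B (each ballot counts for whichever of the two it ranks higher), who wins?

D is ranked above B on 19 ballots; B above D on 37.

B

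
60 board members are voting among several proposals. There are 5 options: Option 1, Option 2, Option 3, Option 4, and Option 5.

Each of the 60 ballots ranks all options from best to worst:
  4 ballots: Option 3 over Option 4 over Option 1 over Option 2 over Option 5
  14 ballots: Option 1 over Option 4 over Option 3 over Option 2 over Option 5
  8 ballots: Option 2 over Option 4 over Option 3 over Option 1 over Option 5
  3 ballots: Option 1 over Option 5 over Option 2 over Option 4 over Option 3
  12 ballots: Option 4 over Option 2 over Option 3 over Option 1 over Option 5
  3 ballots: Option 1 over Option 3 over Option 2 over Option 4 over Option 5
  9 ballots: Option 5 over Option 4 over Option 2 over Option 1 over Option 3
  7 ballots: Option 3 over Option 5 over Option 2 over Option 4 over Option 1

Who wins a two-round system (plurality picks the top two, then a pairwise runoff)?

Round 1 first-place votes: Option 1 20, Option 2 8, Option 3 11, Option 4 12, Option 5 9. Option 1 and Option 4 advance.
Runoff: Option 1 is ranked above Option 4 on 20 ballots, Option 4 above Option 1 on 40.

Option 4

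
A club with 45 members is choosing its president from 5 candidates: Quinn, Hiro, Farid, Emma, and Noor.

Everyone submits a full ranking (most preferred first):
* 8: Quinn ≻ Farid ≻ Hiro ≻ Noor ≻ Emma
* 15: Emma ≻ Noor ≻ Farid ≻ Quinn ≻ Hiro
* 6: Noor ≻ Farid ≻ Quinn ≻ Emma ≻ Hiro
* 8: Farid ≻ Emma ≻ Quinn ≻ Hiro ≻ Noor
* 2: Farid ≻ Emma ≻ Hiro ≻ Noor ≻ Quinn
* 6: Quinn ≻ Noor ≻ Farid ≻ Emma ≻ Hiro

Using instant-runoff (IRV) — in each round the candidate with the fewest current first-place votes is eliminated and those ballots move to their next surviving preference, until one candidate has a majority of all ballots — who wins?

Round 1: Quinn 14, Hiro 0, Farid 10, Emma 15, Noor 6. Hiro eliminated.
Round 2: Quinn 14, Farid 10, Emma 15, Noor 6. Noor eliminated.
Round 3: Quinn 14, Farid 16, Emma 15. Quinn eliminated.
Round 4: Farid 30, Emma 15. Farid has a majority (≥23).

Farid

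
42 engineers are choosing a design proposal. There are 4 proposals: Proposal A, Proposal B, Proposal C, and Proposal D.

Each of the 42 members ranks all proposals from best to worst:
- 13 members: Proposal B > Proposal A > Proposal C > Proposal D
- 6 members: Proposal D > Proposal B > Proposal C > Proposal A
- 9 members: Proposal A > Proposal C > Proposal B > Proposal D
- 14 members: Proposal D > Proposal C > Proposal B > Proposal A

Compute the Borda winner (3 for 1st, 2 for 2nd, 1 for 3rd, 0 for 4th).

Proposal A: 13×2 + 6×0 + 9×3 + 14×0 = 53
Proposal B: 13×3 + 6×2 + 9×1 + 14×1 = 74
Proposal C: 13×1 + 6×1 + 9×2 + 14×2 = 65
Proposal D: 13×0 + 6×3 + 9×0 + 14×3 = 60

Proposal B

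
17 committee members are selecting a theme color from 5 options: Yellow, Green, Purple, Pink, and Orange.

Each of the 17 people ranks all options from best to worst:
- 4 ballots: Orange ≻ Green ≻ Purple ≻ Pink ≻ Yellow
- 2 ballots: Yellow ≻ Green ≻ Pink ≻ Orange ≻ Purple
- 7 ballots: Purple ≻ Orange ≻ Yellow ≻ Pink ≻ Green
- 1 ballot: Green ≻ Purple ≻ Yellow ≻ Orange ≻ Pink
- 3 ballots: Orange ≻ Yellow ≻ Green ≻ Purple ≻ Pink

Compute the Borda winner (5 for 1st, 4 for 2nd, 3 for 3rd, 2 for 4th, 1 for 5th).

Orange

Yellow: 4×1 + 2×5 + 7×3 + 1×3 + 3×4 = 50
Green: 4×4 + 2×4 + 7×1 + 1×5 + 3×3 = 45
Purple: 4×3 + 2×1 + 7×5 + 1×4 + 3×2 = 59
Pink: 4×2 + 2×3 + 7×2 + 1×1 + 3×1 = 32
Orange: 4×5 + 2×2 + 7×4 + 1×2 + 3×5 = 69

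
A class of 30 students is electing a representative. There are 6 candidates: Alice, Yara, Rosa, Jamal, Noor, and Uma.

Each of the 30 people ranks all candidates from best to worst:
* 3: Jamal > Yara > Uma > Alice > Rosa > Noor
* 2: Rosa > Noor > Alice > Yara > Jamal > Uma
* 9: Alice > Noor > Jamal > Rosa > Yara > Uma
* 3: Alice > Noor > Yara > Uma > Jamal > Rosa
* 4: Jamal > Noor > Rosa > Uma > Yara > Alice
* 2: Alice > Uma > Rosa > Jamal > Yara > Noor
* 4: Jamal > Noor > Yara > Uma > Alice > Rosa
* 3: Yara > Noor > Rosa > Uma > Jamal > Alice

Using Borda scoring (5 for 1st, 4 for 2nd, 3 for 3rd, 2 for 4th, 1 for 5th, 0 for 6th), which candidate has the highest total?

Noor

Alice: 3×2 + 2×3 + 9×5 + 3×5 + 4×0 + 2×5 + 4×1 + 3×0 = 86
Yara: 3×4 + 2×2 + 9×1 + 3×3 + 4×1 + 2×1 + 4×3 + 3×5 = 67
Rosa: 3×1 + 2×5 + 9×2 + 3×0 + 4×3 + 2×3 + 4×0 + 3×3 = 58
Jamal: 3×5 + 2×1 + 9×3 + 3×1 + 4×5 + 2×2 + 4×5 + 3×1 = 94
Noor: 3×0 + 2×4 + 9×4 + 3×4 + 4×4 + 2×0 + 4×4 + 3×4 = 100
Uma: 3×3 + 2×0 + 9×0 + 3×2 + 4×2 + 2×4 + 4×2 + 3×2 = 45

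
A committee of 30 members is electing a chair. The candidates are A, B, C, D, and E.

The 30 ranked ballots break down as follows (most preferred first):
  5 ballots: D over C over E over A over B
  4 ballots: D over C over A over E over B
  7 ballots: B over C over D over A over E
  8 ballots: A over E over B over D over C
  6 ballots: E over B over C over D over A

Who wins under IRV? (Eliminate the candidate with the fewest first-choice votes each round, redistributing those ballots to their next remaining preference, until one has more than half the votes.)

Round 1: A 8, B 7, C 0, D 9, E 6. C eliminated.
Round 2: A 8, B 7, D 9, E 6. E eliminated.
Round 3: A 8, B 13, D 9. A eliminated.
Round 4: B 21, D 9. B has a majority (≥16).

B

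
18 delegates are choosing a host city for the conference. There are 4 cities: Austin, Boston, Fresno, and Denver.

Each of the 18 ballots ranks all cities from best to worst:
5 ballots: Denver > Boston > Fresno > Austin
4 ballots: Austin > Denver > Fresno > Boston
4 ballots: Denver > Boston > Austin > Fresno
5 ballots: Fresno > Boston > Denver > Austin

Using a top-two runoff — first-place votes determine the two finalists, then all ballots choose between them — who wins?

Denver

Round 1 first-place votes: Austin 4, Boston 0, Fresno 5, Denver 9. Denver and Fresno advance.
Runoff: Denver is ranked above Fresno on 13 ballots, Fresno above Denver on 5.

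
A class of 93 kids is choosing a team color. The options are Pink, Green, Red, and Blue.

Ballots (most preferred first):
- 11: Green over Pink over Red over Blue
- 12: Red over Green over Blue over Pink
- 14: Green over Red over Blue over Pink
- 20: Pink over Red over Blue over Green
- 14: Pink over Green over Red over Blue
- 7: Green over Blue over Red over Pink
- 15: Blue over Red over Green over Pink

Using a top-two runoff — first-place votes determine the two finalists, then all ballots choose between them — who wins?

Green

Round 1 first-place votes: Pink 34, Green 32, Red 12, Blue 15. Pink and Green advance.
Runoff: Pink is ranked above Green on 34 ballots, Green above Pink on 59.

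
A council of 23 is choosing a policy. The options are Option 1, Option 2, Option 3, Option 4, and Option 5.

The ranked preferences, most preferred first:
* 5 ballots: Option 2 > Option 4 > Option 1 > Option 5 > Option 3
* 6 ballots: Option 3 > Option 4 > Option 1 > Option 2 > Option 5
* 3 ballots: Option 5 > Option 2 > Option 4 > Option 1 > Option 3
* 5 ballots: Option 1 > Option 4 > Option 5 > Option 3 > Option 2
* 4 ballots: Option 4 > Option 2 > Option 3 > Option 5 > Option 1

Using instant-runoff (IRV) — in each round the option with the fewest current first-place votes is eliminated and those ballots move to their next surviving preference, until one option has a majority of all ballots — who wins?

Round 1: Option 1 5, Option 2 5, Option 3 6, Option 4 4, Option 5 3. Option 5 eliminated.
Round 2: Option 1 5, Option 2 8, Option 3 6, Option 4 4. Option 4 eliminated.
Round 3: Option 1 5, Option 2 12, Option 3 6. Option 2 has a majority (≥12).

Option 2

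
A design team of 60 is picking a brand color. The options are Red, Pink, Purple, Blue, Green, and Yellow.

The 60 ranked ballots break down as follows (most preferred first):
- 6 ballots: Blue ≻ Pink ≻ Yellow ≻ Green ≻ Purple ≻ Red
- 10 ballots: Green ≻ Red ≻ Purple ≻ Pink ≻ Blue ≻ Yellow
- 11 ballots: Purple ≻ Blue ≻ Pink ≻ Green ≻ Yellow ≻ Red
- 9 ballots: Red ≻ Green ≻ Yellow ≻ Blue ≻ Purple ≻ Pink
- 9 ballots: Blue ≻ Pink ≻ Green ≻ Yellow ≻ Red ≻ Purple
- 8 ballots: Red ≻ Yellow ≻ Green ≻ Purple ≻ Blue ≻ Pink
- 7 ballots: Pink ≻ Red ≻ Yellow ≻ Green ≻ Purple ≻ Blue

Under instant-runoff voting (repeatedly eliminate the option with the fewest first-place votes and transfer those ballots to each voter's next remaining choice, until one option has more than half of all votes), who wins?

Round 1: Red 17, Pink 7, Purple 11, Blue 15, Green 10, Yellow 0. Yellow eliminated.
Round 2: Red 17, Pink 7, Purple 11, Blue 15, Green 10. Pink eliminated.
Round 3: Red 24, Purple 11, Blue 15, Green 10. Green eliminated.
Round 4: Red 34, Purple 11, Blue 15. Red has a majority (≥31).

Red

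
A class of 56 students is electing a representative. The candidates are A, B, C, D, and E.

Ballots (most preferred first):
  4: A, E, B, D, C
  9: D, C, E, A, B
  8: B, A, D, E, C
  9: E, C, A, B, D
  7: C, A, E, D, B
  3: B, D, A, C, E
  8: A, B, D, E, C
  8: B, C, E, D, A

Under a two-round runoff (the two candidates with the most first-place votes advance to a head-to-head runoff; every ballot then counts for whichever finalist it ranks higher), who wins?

A

Round 1 first-place votes: A 12, B 19, C 7, D 9, E 9. B and A advance.
Runoff: B is ranked above A on 19 ballots, A above B on 37.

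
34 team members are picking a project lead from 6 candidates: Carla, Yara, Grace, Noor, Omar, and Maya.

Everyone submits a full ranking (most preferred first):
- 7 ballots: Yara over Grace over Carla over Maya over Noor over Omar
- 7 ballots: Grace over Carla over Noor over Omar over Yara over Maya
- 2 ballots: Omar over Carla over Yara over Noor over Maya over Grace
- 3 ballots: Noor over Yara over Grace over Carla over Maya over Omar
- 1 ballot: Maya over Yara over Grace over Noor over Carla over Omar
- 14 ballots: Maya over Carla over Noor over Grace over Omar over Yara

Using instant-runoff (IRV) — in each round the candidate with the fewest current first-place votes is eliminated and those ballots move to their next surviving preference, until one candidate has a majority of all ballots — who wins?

Round 1: Carla 0, Yara 7, Grace 7, Noor 3, Omar 2, Maya 15. Carla eliminated.
Round 2: Yara 7, Grace 7, Noor 3, Omar 2, Maya 15. Omar eliminated.
Round 3: Yara 9, Grace 7, Noor 3, Maya 15. Noor eliminated.
Round 4: Yara 12, Grace 7, Maya 15. Grace eliminated.
Round 5: Yara 19, Maya 15. Yara has a majority (≥18).

Yara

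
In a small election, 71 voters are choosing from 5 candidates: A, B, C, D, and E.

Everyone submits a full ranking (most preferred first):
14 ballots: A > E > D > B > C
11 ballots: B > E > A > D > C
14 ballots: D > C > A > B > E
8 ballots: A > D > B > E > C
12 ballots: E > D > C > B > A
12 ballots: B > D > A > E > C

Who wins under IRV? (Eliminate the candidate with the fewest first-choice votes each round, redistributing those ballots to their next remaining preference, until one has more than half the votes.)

D

Round 1: A 22, B 23, C 0, D 14, E 12. C eliminated.
Round 2: A 22, B 23, D 14, E 12. E eliminated.
Round 3: A 22, B 23, D 26. A eliminated.
Round 4: B 23, D 48. D has a majority (≥36).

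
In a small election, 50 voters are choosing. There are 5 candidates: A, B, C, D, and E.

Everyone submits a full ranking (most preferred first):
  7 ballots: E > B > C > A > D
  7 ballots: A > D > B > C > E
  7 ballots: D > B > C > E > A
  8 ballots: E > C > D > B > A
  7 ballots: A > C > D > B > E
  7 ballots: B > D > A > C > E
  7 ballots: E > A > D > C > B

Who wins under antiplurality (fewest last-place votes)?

C

Last-place votes: A 15, B 7, C 0, D 7, E 21.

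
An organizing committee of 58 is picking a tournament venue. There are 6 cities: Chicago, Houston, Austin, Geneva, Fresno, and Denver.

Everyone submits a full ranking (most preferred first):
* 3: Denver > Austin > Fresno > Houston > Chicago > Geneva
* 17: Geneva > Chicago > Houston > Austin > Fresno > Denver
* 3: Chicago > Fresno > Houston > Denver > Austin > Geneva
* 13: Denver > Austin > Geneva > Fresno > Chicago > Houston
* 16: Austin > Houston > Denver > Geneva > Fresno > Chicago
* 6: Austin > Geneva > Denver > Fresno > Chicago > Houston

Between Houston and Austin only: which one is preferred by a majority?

Houston is ranked above Austin on 20 ballots; Austin above Houston on 38.

Austin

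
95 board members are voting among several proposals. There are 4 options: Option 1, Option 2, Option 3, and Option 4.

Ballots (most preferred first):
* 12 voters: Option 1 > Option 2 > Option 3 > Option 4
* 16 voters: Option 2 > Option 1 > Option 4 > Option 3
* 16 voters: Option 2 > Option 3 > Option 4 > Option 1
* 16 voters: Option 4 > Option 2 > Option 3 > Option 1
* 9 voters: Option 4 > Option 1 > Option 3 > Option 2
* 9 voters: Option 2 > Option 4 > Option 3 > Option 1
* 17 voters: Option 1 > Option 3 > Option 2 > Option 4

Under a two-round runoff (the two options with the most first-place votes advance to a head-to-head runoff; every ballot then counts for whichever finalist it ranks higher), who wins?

Round 1 first-place votes: Option 1 29, Option 2 41, Option 3 0, Option 4 25. Option 2 and Option 1 advance.
Runoff: Option 2 is ranked above Option 1 on 57 ballots, Option 1 above Option 2 on 38.

Option 2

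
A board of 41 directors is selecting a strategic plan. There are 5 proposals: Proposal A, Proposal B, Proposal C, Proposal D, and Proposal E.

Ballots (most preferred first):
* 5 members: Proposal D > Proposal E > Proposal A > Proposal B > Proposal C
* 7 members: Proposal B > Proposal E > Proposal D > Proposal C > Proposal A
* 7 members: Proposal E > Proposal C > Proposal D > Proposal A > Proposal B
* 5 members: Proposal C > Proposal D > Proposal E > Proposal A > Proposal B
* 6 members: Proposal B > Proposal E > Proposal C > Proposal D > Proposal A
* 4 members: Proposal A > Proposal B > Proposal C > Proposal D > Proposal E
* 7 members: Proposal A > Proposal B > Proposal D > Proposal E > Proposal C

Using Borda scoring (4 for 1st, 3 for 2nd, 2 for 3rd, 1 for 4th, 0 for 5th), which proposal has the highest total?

Proposal A: 5×2 + 7×0 + 7×1 + 5×1 + 6×0 + 4×4 + 7×4 = 66
Proposal B: 5×1 + 7×4 + 7×0 + 5×0 + 6×4 + 4×3 + 7×3 = 90
Proposal C: 5×0 + 7×1 + 7×3 + 5×4 + 6×2 + 4×2 + 7×0 = 68
Proposal D: 5×4 + 7×2 + 7×2 + 5×3 + 6×1 + 4×1 + 7×2 = 87
Proposal E: 5×3 + 7×3 + 7×4 + 5×2 + 6×3 + 4×0 + 7×1 = 99

Proposal E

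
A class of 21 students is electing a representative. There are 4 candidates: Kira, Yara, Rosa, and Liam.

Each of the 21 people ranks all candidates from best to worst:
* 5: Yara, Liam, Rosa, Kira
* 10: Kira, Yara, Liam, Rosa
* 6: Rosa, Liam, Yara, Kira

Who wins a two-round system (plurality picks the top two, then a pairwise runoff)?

Round 1 first-place votes: Kira 10, Yara 5, Rosa 6, Liam 0. Kira and Rosa advance.
Runoff: Kira is ranked above Rosa on 10 ballots, Rosa above Kira on 11.

Rosa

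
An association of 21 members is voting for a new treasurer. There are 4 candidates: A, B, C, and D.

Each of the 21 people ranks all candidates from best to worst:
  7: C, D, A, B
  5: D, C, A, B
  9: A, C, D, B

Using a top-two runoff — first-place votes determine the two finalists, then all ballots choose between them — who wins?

C

Round 1 first-place votes: A 9, B 0, C 7, D 5. A and C advance.
Runoff: A is ranked above C on 9 ballots, C above A on 12.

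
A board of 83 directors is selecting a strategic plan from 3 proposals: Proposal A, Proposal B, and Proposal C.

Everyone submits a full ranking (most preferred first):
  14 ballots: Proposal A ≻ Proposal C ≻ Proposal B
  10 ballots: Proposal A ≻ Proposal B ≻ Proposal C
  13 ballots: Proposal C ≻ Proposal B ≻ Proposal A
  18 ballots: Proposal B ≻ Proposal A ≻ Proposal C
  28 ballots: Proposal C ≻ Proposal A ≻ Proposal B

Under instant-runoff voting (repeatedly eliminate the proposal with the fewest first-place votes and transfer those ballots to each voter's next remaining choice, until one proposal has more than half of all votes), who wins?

Proposal A

Round 1: Proposal A 24, Proposal B 18, Proposal C 41. Proposal B eliminated.
Round 2: Proposal A 42, Proposal C 41. Proposal A has a majority (≥42).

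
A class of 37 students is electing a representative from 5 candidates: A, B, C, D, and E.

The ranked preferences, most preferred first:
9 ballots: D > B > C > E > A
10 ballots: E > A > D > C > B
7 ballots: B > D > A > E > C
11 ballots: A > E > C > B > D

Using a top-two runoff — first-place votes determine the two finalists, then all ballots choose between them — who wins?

Round 1 first-place votes: A 11, B 7, C 0, D 9, E 10. A and E advance.
Runoff: A is ranked above E on 18 ballots, E above A on 19.

E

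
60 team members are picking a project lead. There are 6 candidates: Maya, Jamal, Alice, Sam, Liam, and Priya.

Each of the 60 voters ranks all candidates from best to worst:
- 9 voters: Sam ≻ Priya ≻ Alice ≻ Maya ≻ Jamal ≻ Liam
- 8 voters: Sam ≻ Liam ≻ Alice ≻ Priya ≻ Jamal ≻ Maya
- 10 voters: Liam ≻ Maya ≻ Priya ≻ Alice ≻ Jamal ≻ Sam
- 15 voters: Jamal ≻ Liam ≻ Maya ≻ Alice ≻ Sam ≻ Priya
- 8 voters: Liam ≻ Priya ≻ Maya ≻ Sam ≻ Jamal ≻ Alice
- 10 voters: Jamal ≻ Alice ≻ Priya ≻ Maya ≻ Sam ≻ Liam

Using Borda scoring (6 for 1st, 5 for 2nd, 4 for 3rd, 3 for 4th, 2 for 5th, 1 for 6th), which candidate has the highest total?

Liam

Maya: 9×3 + 8×1 + 10×5 + 15×4 + 8×4 + 10×3 = 207
Jamal: 9×2 + 8×2 + 10×2 + 15×6 + 8×2 + 10×6 = 220
Alice: 9×4 + 8×4 + 10×3 + 15×3 + 8×1 + 10×5 = 201
Sam: 9×6 + 8×6 + 10×1 + 15×2 + 8×3 + 10×2 = 186
Liam: 9×1 + 8×5 + 10×6 + 15×5 + 8×6 + 10×1 = 242
Priya: 9×5 + 8×3 + 10×4 + 15×1 + 8×5 + 10×4 = 204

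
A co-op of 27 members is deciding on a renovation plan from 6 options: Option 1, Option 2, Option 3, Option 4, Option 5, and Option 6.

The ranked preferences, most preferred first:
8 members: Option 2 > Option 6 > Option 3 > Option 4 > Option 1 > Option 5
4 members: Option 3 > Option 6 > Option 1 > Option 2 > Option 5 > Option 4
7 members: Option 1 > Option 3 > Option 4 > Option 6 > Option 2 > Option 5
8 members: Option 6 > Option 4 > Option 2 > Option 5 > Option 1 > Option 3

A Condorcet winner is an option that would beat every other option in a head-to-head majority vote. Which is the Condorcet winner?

Option 6

Option 6 vs Option 1: 20–7
Option 6 vs Option 2: 19–8
Option 6 vs Option 3: 16–11
Option 6 vs Option 4: 20–7
Option 6 vs Option 5: 27–0
Option 6 beats every other option.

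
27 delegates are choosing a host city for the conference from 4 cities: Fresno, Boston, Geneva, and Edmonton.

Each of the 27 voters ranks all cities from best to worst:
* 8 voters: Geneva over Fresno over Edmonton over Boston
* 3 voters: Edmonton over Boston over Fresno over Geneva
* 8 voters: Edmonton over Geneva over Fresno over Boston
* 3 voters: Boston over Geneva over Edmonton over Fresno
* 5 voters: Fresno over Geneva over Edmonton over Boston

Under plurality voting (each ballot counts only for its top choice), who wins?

Edmonton

First-place votes: Fresno 5, Boston 3, Geneva 8, Edmonton 11.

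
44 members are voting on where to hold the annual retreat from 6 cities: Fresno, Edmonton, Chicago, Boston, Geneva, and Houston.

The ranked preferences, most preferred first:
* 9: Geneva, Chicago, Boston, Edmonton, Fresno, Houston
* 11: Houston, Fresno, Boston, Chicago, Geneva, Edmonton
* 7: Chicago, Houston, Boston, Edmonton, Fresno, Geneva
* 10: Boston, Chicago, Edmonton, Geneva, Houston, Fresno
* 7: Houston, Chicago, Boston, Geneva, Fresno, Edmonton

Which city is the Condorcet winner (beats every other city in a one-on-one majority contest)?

Chicago vs Fresno: 33–11
Chicago vs Edmonton: 44–0
Chicago vs Boston: 23–21
Chicago vs Geneva: 35–9
Chicago vs Houston: 26–18
Chicago beats every other city.

Chicago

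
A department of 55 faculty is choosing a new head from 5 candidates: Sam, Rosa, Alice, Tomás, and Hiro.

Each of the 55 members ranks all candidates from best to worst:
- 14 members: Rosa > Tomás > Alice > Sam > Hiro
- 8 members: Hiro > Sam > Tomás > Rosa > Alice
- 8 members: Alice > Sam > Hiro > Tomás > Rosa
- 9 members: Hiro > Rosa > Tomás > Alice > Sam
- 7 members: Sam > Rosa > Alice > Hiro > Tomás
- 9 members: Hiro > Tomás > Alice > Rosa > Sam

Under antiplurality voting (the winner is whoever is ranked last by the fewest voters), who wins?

Last-place votes: Sam 18, Rosa 8, Alice 8, Tomás 7, Hiro 14.

Tomás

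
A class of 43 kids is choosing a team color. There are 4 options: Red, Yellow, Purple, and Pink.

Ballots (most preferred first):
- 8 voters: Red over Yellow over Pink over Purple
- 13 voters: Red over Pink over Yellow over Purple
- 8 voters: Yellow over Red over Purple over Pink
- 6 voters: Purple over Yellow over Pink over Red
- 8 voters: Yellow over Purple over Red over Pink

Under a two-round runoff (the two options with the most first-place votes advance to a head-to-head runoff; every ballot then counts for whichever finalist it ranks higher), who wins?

Yellow

Round 1 first-place votes: Red 21, Yellow 16, Purple 6, Pink 0. Red and Yellow advance.
Runoff: Red is ranked above Yellow on 21 ballots, Yellow above Red on 22.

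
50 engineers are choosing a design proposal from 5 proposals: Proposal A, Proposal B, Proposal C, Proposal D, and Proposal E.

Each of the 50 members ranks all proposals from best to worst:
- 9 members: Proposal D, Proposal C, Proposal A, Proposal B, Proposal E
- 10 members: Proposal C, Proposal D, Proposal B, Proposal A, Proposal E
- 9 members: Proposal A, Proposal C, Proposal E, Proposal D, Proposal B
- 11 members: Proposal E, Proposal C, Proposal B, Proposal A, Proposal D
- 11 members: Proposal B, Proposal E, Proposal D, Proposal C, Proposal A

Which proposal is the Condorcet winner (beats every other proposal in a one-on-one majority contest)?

Proposal C vs Proposal A: 41–9
Proposal C vs Proposal B: 39–11
Proposal C vs Proposal D: 30–20
Proposal C vs Proposal E: 28–22
Proposal C beats every other proposal.

Proposal C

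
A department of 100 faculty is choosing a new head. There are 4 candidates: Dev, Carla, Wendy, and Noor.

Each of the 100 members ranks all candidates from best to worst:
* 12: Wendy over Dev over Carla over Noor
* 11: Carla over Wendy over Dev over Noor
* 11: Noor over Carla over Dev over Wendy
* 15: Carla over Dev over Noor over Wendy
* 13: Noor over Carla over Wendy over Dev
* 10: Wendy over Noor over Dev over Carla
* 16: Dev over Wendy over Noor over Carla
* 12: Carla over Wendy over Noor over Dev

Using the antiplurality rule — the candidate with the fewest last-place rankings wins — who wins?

Noor

Last-place votes: Dev 25, Carla 26, Wendy 26, Noor 23.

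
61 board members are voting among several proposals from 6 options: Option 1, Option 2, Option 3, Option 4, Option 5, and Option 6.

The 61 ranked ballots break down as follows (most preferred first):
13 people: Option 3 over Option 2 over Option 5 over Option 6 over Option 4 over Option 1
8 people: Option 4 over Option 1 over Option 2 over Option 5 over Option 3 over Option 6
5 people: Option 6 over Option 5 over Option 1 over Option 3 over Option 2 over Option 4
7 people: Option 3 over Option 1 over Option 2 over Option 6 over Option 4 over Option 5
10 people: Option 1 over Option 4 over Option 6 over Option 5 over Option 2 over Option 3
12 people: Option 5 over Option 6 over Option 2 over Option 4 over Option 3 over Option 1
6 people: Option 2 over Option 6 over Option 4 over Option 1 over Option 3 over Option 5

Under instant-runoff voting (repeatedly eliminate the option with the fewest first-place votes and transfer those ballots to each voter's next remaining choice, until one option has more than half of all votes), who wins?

Round 1: Option 1 10, Option 2 6, Option 3 20, Option 4 8, Option 5 12, Option 6 5. Option 6 eliminated.
Round 2: Option 1 10, Option 2 6, Option 3 20, Option 4 8, Option 5 17. Option 2 eliminated.
Round 3: Option 1 10, Option 3 20, Option 4 14, Option 5 17. Option 1 eliminated.
Round 4: Option 3 20, Option 4 24, Option 5 17. Option 5 eliminated.
Round 5: Option 3 25, Option 4 36. Option 4 has a majority (≥31).

Option 4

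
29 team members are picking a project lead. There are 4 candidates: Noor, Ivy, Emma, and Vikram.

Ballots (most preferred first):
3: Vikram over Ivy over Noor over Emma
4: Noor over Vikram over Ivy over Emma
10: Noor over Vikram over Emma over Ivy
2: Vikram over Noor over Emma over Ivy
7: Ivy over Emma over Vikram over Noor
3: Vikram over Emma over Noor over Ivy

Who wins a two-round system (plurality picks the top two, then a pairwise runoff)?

Round 1 first-place votes: Noor 14, Ivy 7, Emma 0, Vikram 8. Noor and Vikram advance.
Runoff: Noor is ranked above Vikram on 14 ballots, Vikram above Noor on 15.

Vikram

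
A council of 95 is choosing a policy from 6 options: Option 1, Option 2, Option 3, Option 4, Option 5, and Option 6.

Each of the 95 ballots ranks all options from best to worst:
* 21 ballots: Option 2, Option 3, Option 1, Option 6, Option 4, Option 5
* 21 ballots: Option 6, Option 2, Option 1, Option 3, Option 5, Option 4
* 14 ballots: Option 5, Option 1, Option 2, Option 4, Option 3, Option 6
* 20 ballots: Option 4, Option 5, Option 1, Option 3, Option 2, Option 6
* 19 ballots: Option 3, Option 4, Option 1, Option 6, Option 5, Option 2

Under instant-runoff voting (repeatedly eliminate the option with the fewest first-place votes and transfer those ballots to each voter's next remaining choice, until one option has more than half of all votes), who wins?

Option 2

Round 1: Option 1 0, Option 2 21, Option 3 19, Option 4 20, Option 5 14, Option 6 21. Option 1 eliminated.
Round 2: Option 2 21, Option 3 19, Option 4 20, Option 5 14, Option 6 21. Option 5 eliminated.
Round 3: Option 2 35, Option 3 19, Option 4 20, Option 6 21. Option 3 eliminated.
Round 4: Option 2 35, Option 4 39, Option 6 21. Option 6 eliminated.
Round 5: Option 2 56, Option 4 39. Option 2 has a majority (≥48).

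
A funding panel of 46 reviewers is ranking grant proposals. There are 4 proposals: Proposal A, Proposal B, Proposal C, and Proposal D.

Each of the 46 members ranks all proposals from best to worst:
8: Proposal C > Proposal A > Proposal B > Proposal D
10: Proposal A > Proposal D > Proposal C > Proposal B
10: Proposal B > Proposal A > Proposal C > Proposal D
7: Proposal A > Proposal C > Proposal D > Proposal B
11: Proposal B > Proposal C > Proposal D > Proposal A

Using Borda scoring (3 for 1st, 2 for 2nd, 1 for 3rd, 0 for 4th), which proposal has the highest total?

Proposal A: 8×2 + 10×3 + 10×2 + 7×3 + 11×0 = 87
Proposal B: 8×1 + 10×0 + 10×3 + 7×0 + 11×3 = 71
Proposal C: 8×3 + 10×1 + 10×1 + 7×2 + 11×2 = 80
Proposal D: 8×0 + 10×2 + 10×0 + 7×1 + 11×1 = 38

Proposal A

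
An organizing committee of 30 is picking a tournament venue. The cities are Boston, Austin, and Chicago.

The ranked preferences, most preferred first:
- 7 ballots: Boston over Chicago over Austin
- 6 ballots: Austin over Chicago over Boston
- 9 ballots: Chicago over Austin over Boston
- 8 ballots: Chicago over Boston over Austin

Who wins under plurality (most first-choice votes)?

First-place votes: Boston 7, Austin 6, Chicago 17.

Chicago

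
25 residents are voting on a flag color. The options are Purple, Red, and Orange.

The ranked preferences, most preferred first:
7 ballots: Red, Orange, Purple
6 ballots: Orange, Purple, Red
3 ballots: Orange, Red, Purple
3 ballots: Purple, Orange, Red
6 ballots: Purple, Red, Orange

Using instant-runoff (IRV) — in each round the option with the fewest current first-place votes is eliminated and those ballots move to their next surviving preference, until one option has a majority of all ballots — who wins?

Round 1: Purple 9, Red 7, Orange 9. Red eliminated.
Round 2: Purple 9, Orange 16. Orange has a majority (≥13).

Orange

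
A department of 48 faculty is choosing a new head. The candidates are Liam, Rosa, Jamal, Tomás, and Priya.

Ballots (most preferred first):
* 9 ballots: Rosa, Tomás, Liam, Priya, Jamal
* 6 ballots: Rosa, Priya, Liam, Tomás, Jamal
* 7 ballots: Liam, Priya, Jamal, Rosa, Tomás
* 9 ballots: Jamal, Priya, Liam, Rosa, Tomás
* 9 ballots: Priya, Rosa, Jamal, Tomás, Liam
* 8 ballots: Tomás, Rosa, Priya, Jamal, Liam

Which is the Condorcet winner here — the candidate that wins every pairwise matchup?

Priya

Priya vs Liam: 32–16
Priya vs Rosa: 25–23
Priya vs Jamal: 39–9
Priya vs Tomás: 31–17
Priya beats every other candidate.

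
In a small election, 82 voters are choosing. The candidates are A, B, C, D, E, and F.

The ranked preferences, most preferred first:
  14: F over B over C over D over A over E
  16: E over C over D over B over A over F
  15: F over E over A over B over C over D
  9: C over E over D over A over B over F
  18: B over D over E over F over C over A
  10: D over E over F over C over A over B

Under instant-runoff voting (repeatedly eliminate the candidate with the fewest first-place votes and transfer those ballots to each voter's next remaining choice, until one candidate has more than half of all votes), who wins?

E

Round 1: A 0, B 18, C 9, D 10, E 16, F 29. A eliminated.
Round 2: B 18, C 9, D 10, E 16, F 29. C eliminated.
Round 3: B 18, D 10, E 25, F 29. D eliminated.
Round 4: B 18, E 35, F 29. B eliminated.
Round 5: E 53, F 29. E has a majority (≥42).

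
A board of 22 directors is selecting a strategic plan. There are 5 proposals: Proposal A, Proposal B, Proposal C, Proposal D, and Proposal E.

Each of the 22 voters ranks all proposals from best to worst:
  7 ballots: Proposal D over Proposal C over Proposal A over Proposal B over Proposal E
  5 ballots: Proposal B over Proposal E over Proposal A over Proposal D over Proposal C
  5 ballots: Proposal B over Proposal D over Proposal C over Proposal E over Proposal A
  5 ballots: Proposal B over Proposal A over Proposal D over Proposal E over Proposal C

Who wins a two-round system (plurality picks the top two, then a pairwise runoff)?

Round 1 first-place votes: Proposal A 0, Proposal B 15, Proposal C 0, Proposal D 7, Proposal E 0. Proposal B and Proposal D advance.
Runoff: Proposal B is ranked above Proposal D on 15 ballots, Proposal D above Proposal B on 7.

Proposal B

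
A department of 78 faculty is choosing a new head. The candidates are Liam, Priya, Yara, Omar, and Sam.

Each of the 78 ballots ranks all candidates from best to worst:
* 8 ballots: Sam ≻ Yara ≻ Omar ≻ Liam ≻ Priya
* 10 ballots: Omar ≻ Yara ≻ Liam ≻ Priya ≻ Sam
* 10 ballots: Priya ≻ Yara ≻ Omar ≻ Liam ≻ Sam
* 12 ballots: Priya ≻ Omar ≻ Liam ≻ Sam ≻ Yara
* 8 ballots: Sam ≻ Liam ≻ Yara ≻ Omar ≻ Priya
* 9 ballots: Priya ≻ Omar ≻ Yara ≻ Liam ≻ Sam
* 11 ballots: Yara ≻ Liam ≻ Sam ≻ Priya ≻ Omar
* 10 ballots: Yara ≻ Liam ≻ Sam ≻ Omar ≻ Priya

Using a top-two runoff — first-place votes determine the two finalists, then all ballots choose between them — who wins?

Round 1 first-place votes: Liam 0, Priya 31, Yara 21, Omar 10, Sam 16. Priya and Yara advance.
Runoff: Priya is ranked above Yara on 31 ballots, Yara above Priya on 47.

Yara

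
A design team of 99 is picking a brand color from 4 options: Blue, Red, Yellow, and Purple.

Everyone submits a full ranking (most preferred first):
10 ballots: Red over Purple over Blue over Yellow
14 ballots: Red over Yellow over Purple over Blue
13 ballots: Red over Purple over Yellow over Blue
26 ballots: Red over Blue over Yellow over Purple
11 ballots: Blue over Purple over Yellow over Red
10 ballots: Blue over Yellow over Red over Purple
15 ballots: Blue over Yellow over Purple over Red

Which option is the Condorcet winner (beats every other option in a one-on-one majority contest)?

Red

Red vs Blue: 63–36
Red vs Yellow: 63–36
Red vs Purple: 73–26
Red beats every other option.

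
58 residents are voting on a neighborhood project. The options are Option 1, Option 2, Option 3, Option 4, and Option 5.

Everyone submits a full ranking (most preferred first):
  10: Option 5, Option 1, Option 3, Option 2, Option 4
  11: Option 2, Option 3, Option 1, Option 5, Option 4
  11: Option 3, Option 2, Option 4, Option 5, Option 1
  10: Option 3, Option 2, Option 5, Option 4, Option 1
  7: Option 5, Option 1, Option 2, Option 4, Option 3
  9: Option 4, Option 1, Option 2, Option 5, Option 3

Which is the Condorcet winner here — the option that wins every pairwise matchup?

Option 3 vs Option 1: 32–26
Option 3 vs Option 2: 31–27
Option 3 vs Option 4: 42–16
Option 3 vs Option 5: 32–26
Option 3 beats every other option.

Option 3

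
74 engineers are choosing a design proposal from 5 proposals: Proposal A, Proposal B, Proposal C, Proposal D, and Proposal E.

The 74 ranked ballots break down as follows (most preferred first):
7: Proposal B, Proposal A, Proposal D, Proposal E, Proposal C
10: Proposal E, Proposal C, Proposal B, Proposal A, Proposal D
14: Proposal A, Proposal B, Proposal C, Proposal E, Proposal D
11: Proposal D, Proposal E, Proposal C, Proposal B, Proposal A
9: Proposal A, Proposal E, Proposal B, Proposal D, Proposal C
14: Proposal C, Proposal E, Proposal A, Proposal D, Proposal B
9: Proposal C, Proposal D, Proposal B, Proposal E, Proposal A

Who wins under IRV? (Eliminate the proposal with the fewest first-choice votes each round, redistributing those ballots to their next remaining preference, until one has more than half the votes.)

Round 1: Proposal A 23, Proposal B 7, Proposal C 23, Proposal D 11, Proposal E 10. Proposal B eliminated.
Round 2: Proposal A 30, Proposal C 23, Proposal D 11, Proposal E 10. Proposal E eliminated.
Round 3: Proposal A 30, Proposal C 33, Proposal D 11. Proposal D eliminated.
Round 4: Proposal A 30, Proposal C 44. Proposal C has a majority (≥38).

Proposal C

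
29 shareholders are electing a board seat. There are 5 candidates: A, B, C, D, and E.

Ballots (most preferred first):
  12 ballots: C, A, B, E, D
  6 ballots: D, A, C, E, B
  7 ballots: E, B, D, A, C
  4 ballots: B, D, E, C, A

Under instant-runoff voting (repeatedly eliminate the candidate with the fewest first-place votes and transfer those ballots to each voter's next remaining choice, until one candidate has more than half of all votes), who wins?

D

Round 1: A 0, B 4, C 12, D 6, E 7. A eliminated.
Round 2: B 4, C 12, D 6, E 7. B eliminated.
Round 3: C 12, D 10, E 7. E eliminated.
Round 4: C 12, D 17. D has a majority (≥15).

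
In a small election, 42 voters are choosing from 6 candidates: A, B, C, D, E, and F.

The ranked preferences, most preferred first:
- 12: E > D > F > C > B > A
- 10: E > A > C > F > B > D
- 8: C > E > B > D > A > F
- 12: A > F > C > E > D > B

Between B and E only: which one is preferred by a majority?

B is ranked above E on 0 ballots; E above B on 42.

E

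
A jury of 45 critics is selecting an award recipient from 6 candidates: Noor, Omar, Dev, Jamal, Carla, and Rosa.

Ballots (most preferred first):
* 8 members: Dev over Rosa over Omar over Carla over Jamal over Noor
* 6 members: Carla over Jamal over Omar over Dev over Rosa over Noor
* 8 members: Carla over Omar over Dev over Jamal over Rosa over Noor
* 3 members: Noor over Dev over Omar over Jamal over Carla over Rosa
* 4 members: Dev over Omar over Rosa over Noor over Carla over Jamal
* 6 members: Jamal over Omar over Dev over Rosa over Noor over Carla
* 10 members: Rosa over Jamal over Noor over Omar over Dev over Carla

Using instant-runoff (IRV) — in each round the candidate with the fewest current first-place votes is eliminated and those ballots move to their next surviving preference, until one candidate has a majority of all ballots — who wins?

Round 1: Noor 3, Omar 0, Dev 12, Jamal 6, Carla 14, Rosa 10. Omar eliminated.
Round 2: Noor 3, Dev 12, Jamal 6, Carla 14, Rosa 10. Noor eliminated.
Round 3: Dev 15, Jamal 6, Carla 14, Rosa 10. Jamal eliminated.
Round 4: Dev 21, Carla 14, Rosa 10. Rosa eliminated.
Round 5: Dev 31, Carla 14. Dev has a majority (≥23).

Dev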